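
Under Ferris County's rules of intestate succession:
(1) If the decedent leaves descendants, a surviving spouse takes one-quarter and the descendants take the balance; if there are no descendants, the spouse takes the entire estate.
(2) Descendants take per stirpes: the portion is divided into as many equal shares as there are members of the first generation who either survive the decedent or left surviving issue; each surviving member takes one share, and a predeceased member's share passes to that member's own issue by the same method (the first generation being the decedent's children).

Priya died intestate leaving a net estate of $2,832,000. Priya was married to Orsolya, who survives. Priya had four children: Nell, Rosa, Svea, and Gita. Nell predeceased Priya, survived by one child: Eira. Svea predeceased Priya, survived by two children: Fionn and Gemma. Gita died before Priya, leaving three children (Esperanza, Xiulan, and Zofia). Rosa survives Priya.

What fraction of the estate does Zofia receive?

Orsolya takes one-quarter of $2,832,000 = $708,000. The remaining $2,124,000 passes to the descendants.
The descendants' portion ($2,124,000) is divided into 4 shares of $531,000: Rosa takes $531,000; Nell's $531,000 share passes to Nell's issue; Svea's $531,000 share passes to Svea's issue; Gita's $531,000 share passes to Gita's issue.
Nell's share ($531,000) passes entirely to Eira.
Svea's share ($531,000) is divided into 2 shares of $265,500: Fionn and Gemma each take $265,500.
Gita's share ($531,000) is divided into 3 shares of $177,000: Esperanza, Xiulan, and Zofia each take $177,000.

Zofia receives 1/16 of the estate.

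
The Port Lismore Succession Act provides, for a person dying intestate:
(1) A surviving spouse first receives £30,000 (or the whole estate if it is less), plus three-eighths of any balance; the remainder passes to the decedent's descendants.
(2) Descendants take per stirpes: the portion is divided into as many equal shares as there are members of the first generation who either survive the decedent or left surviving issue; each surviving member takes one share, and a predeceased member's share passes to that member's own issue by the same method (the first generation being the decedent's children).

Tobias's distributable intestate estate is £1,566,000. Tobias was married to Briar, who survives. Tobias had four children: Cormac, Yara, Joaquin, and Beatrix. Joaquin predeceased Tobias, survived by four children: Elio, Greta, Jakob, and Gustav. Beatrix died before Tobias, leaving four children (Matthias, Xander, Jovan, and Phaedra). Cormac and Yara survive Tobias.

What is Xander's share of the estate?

Xander receives £60,000.

Briar first takes £30,000, leaving a balance of £1,536,000. Briar then takes three-eighths of the balance (£576,000), for a total of £606,000. The remaining £960,000 passes to the descendants.
The descendants' portion (£960,000) is divided into 4 shares of £240,000: Cormac and Yara each take £240,000; Joaquin's £240,000 share passes to Joaquin's issue; Beatrix's £240,000 share passes to Beatrix's issue.
Joaquin's share (£240,000) is divided into 4 shares of £60,000: Elio, Greta, Jakob, and Gustav each take £60,000.
Beatrix's share (£240,000) is divided into 4 shares of £60,000: Matthias, Xander, Jovan, and Phaedra each take £60,000.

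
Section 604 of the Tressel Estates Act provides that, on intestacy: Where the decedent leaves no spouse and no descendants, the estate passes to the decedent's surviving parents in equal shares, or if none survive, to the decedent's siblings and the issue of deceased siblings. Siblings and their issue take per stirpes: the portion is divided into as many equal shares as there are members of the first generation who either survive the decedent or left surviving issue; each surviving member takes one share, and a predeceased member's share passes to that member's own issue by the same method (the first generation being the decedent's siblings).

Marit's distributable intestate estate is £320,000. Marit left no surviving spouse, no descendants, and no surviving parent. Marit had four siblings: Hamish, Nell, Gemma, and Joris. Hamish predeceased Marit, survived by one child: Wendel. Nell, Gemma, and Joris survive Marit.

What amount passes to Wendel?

The entire £320,000 passes to the siblings and their issue.
That amount (£320,000) is divided into 4 shares of £80,000: Nell, Gemma, and Joris each take £80,000; Hamish's £80,000 share passes to Hamish's issue.
Hamish's share (£80,000) passes entirely to Wendel.

Wendel receives £80,000.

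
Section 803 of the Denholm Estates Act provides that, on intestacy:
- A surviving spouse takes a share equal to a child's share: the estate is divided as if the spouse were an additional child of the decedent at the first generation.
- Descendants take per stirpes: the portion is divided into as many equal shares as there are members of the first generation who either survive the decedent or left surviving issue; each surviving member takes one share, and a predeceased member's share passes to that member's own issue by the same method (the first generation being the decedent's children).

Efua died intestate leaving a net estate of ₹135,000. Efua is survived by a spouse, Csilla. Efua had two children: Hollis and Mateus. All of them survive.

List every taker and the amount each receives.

Csilla: ₹45,000; Hollis: ₹45,000; Mateus: ₹45,000

The spouse counts as an additional share at the children's level, so there are 3 primary shares of ₹45,000. Csilla takes one such share (₹45,000).
The children's combined portion (₹90,000) is divided into 2 shares of ₹45,000: Hollis and Mateus each take ₹45,000.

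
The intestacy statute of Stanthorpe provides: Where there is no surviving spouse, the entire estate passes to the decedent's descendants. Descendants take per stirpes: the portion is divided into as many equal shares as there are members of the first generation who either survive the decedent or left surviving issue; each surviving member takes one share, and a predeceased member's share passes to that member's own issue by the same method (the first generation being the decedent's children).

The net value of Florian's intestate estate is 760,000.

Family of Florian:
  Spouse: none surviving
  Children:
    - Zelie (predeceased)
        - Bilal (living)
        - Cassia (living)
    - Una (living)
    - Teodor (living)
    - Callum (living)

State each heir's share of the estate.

The entire 760,000 passes to the descendants.
That amount (760,000) is divided into 4 shares of 190,000: Una, Teodor, and Callum each take 190,000; Zelie's 190,000 share passes to Zelie's issue.
Zelie's share (190,000) is divided into 2 shares of 95,000: Bilal and Cassia each take 95,000.

Bilal: 95,000; Cassia: 95,000; Una: 190,000; Teodor: 190,000; Callum: 190,000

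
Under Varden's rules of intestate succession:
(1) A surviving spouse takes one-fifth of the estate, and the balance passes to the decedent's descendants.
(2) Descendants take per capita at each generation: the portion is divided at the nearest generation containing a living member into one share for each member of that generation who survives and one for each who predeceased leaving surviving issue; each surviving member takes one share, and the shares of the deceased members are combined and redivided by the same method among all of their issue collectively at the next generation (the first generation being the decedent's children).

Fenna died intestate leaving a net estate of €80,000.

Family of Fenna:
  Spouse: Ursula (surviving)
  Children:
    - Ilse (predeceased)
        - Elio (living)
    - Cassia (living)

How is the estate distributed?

Ursula: €16,000; Elio: €32,000; Cassia: €32,000

Ursula takes one-fifth of €80,000 = €16,000. The remaining €64,000 passes to the descendants.
The descendants' portion (€64,000) is divided at the children's generation into 2 shares of €32,000. Cassia takes €32,000. The remaining share for the deceased Ilse (€32,000) is carried to the next generation.
That pool (€32,000) passes entirely to Elio, the sole taker at the grandchildren's generation.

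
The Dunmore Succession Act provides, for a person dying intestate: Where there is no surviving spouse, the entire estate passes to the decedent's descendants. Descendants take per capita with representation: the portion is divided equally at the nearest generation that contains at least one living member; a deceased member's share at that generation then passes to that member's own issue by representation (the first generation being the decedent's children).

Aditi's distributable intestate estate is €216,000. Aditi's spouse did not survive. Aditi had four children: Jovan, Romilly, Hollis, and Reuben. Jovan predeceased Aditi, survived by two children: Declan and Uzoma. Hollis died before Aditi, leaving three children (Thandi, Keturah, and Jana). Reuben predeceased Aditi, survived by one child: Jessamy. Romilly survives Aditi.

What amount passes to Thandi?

Thandi receives €18,000.

The entire €216,000 passes to the descendants.
That amount (€216,000) is divided into 4 shares of €54,000: Romilly takes €54,000; Jovan's €54,000 share passes to Jovan's issue; Hollis's €54,000 share passes to Hollis's issue; Reuben's €54,000 share passes to Reuben's issue.
Jovan's share (€54,000) is divided into 2 shares of €27,000: Declan and Uzoma each take €27,000.
Hollis's share (€54,000) is divided into 3 shares of €18,000: Thandi, Keturah, and Jana each take €18,000.
Reuben's share (€54,000) passes entirely to Jessamy.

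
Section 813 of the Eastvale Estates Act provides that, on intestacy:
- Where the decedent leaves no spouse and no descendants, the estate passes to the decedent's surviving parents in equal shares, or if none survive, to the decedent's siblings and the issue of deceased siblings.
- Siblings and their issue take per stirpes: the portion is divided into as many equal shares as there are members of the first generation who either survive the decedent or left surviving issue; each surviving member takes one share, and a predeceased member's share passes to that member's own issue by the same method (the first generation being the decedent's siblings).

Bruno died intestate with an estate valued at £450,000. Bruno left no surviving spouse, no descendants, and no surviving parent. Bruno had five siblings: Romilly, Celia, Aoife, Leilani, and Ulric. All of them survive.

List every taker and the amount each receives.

The entire £450,000 passes to the siblings and their issue.
That amount (£450,000) is divided into 5 shares of £90,000: Romilly, Celia, Aoife, Leilani, and Ulric each take £90,000.

Romilly: £90,000; Celia: £90,000; Aoife: £90,000; Leilani: £90,000; Ulric: £90,000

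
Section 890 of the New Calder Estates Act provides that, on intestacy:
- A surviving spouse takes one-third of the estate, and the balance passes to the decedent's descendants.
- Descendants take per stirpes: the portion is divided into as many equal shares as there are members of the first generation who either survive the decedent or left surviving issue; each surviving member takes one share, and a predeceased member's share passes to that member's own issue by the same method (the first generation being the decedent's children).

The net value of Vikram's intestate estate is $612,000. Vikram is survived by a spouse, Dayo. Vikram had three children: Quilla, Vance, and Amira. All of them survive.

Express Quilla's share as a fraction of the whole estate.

Dayo takes one-third of $612,000 = $204,000. The remaining $408,000 passes to the descendants.
The descendants' portion ($408,000) is divided into 3 shares of $136,000: Quilla, Vance, and Amira each take $136,000.

Quilla receives 2/9 of the estate.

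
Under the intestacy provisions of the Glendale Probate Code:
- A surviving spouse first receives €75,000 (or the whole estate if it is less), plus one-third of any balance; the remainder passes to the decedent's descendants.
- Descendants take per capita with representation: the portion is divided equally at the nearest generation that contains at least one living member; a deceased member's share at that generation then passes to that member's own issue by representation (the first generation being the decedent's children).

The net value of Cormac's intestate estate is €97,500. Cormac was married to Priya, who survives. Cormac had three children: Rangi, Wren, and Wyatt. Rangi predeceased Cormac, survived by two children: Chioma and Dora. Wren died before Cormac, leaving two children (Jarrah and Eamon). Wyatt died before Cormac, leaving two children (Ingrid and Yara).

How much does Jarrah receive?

Jarrah receives €2,500.

Priya first takes €75,000, leaving a balance of €22,500. Priya then takes one-third of the balance (€7,500), for a total of €82,500. The remaining €15,000 passes to the descendants.
No child survives, so the initial division is made at the grandchildren's generation.
The descendants' portion (€15,000) is divided into 6 shares of €2,500: Chioma, Dora, Jarrah, Eamon, Ingrid, and Yara each take €2,500.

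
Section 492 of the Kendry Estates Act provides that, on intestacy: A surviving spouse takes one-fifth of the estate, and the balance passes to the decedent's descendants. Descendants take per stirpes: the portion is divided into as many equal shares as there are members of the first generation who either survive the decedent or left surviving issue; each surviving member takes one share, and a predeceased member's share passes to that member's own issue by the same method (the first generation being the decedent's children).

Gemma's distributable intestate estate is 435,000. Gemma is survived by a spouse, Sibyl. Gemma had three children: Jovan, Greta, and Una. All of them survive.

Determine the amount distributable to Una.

Una receives 116,000.

Sibyl takes one-fifth of 435,000 = 87,000. The remaining 348,000 passes to the descendants.
The descendants' portion (348,000) is divided into 3 shares of 116,000: Jovan, Greta, and Una each take 116,000.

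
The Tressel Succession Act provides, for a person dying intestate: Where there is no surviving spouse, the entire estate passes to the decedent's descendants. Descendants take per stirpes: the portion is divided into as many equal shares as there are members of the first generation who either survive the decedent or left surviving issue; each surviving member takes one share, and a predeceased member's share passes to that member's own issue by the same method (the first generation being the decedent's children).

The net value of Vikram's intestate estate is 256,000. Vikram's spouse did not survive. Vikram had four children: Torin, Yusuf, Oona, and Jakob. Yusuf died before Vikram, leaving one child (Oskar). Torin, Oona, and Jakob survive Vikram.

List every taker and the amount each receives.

Torin: 64,000; Oskar: 64,000; Oona: 64,000; Jakob: 64,000

The entire 256,000 passes to the descendants.
That amount (256,000) is divided into 4 shares of 64,000: Torin, Oona, and Jakob each take 64,000; Yusuf's 64,000 share passes to Yusuf's issue.
Yusuf's share (64,000) passes entirely to Oskar.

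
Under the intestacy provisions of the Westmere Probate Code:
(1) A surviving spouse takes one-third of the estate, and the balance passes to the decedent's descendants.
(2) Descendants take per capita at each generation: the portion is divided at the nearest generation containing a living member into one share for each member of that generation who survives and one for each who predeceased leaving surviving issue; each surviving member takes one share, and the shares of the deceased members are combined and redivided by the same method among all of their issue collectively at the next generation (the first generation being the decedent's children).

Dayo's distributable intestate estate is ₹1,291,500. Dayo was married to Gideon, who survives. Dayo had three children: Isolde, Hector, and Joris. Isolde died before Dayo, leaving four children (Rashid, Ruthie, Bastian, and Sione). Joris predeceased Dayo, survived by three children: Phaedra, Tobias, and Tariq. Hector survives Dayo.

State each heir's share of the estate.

Gideon: ₹430,500; Rashid: ₹82,000; Ruthie: ₹82,000; Bastian: ₹82,000; Sione: ₹82,000; Hector: ₹287,000; Phaedra: ₹82,000; Tobias: ₹82,000; Tariq: ₹82,000

Gideon takes one-third of ₹1,291,500 = ₹430,500. The remaining ₹861,000 passes to the descendants.
The descendants' portion (₹861,000) is divided at the children's generation into 3 shares of ₹287,000. Hector takes ₹287,000. The 2 shares of the deceased (Isolde and Joris) are combined into a pool of ₹574,000.
That pool (₹574,000) is divided at the grandchildren's generation equally among Rashid, Ruthie, Bastian, Sione, Phaedra, Tobias, and Tariq: ₹82,000 each.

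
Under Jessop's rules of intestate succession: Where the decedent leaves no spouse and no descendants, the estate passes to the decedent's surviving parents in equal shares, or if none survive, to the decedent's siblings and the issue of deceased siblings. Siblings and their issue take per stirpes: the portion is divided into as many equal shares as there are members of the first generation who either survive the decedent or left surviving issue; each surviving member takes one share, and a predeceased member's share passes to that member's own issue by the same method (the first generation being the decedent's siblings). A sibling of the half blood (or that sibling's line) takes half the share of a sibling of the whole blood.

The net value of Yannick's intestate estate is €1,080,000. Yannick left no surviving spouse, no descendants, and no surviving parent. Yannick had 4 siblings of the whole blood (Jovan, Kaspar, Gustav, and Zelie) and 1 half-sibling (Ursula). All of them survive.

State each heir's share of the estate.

Jovan: €240,000; Kaspar: €240,000; Gustav: €240,000; Zelie: €240,000; Ursula: €120,000

The entire €1,080,000 passes to the siblings and their issue.
Counting each half-blood sibling's line as half a unit, there are 9/2 units in €1,080,000, so one unit is €240,000. Whole-blood lines (Jovan, Kaspar, Gustav, and Zelie) take €240,000 each; half-blood lines (Ursula) take €120,000 each.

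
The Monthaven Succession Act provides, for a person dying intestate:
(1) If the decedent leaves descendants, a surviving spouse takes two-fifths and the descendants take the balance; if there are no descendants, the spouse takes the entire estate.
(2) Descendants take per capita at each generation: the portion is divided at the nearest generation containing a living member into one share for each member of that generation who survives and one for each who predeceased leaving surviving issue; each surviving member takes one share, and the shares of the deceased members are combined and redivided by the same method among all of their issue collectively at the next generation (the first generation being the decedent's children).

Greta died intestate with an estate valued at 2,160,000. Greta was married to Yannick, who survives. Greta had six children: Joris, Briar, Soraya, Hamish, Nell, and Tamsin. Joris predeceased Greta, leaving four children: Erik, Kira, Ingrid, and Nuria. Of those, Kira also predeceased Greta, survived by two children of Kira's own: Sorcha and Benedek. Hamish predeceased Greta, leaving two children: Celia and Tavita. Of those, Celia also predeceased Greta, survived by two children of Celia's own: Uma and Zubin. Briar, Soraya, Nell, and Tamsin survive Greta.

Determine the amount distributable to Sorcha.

Sorcha receives 36,000.

Yannick takes two-fifths of 2,160,000 = 864,000. The remaining 1,296,000 passes to the descendants.
The descendants' portion (1,296,000) is divided at the children's generation into 6 shares of 216,000. Briar, Soraya, Nell, and Tamsin each take 216,000. The 2 shares of the deceased (Joris and Hamish) are combined into a pool of 432,000.
That pool (432,000) is divided at the grandchildren's generation into 6 shares of 72,000. Erik, Ingrid, Nuria, and Tavita each take 72,000. The 2 shares of the deceased (Kira and Celia) are combined into a pool of 144,000.
That pool (144,000) is divided at the great-grandchildren's generation equally among Sorcha, Benedek, Uma, and Zubin: 36,000 each.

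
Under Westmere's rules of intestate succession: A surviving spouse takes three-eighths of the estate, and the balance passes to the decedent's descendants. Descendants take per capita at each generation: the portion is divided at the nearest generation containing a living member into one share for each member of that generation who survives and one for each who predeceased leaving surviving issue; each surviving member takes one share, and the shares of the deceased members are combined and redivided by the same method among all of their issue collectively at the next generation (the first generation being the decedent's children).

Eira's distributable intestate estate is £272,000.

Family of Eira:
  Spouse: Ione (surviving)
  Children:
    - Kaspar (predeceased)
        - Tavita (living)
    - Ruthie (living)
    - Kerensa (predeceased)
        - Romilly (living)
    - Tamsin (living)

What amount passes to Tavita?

Tavita receives £42,500.

Ione takes three-eighths of £272,000 = £102,000. The remaining £170,000 passes to the descendants.
The descendants' portion (£170,000) is divided at the children's generation into 4 shares of £42,500. Ruthie and Tamsin each take £42,500. The 2 shares of the deceased (Kaspar and Kerensa) are combined into a pool of £85,000.
That pool (£85,000) is divided at the grandchildren's generation equally among Tavita and Romilly: £42,500 each.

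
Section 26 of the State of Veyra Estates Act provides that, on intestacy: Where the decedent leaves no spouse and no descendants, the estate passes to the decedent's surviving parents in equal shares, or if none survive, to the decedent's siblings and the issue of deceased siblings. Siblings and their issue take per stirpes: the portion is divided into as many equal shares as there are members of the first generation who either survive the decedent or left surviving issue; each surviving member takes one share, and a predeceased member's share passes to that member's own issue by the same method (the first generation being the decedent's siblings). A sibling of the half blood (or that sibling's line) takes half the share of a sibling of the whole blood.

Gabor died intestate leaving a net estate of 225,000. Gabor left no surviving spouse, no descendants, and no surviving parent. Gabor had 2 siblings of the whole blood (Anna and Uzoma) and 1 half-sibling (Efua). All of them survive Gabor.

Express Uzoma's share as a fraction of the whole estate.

Uzoma receives 2/5 of the estate.

The entire 225,000 passes to the siblings and their issue.
Counting each half-blood sibling's line as half a unit, there are 5/2 units in 225,000, so one unit is 90,000. Whole-blood lines (Anna and Uzoma) take 90,000 each; half-blood lines (Efua) take 45,000 each.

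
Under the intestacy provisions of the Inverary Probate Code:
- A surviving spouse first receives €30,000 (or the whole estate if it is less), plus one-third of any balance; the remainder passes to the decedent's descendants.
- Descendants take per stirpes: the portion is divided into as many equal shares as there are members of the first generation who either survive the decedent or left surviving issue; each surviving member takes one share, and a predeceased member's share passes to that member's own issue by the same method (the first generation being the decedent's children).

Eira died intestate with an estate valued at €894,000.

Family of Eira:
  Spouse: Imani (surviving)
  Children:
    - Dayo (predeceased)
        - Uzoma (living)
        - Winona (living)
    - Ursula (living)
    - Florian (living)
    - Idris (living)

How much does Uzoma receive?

Uzoma receives €72,000.

Imani first takes €30,000, leaving a balance of €864,000. Imani then takes one-third of the balance (€288,000), for a total of €318,000. The remaining €576,000 passes to the descendants.
The descendants' portion (€576,000) is divided into 4 shares of €144,000: Ursula, Florian, and Idris each take €144,000; Dayo's €144,000 share passes to Dayo's issue.
Dayo's share (€144,000) is divided into 2 shares of €72,000: Uzoma and Winona each take €72,000.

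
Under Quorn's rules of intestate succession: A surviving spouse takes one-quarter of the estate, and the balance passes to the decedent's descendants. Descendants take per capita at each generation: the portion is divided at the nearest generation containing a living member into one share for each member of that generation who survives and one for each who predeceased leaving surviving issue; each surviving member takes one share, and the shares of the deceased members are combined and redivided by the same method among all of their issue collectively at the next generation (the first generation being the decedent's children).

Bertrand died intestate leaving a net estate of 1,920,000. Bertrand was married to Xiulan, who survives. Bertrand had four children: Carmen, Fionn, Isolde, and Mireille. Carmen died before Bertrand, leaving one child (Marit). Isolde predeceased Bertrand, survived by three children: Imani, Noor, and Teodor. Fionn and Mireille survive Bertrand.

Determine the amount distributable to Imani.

Imani receives 180,000.

Xiulan takes one-quarter of 1,920,000 = 480,000. The remaining 1,440,000 passes to the descendants.
The descendants' portion (1,440,000) is divided at the children's generation into 4 shares of 360,000. Fionn and Mireille each take 360,000. The 2 shares of the deceased (Carmen and Isolde) are combined into a pool of 720,000.
That pool (720,000) is divided at the grandchildren's generation equally among Marit, Imani, Noor, and Teodor: 180,000 each.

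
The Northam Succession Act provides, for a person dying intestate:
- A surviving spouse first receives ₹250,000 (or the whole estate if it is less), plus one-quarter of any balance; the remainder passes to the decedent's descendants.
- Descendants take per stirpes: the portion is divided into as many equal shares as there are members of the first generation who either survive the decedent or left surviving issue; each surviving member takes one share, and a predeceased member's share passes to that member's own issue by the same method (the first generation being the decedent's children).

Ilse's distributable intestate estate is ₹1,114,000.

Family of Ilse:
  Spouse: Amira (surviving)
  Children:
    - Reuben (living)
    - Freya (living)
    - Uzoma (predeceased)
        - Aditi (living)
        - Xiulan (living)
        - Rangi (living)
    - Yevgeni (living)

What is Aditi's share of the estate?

Amira first takes ₹250,000, leaving a balance of ₹864,000. Amira then takes one-quarter of the balance (₹216,000), for a total of ₹466,000. The remaining ₹648,000 passes to the descendants.
The descendants' portion (₹648,000) is divided into 4 shares of ₹162,000: Reuben, Freya, and Yevgeni each take ₹162,000; Uzoma's ₹162,000 share passes to Uzoma's issue.
Uzoma's share (₹162,000) is divided into 3 shares of ₹54,000: Aditi, Xiulan, and Rangi each take ₹54,000.

Aditi receives ₹54,000.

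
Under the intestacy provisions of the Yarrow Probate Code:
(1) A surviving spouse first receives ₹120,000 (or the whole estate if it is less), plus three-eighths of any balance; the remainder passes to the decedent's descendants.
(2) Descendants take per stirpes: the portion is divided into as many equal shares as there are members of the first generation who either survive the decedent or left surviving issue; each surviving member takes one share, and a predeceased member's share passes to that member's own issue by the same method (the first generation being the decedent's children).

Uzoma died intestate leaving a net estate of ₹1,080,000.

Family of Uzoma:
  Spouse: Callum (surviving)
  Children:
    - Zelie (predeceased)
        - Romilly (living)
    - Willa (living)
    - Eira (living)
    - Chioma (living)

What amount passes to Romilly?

Romilly receives ₹150,000.

Callum first takes ₹120,000, leaving a balance of ₹960,000. Callum then takes three-eighths of the balance (₹360,000), for a total of ₹480,000. The remaining ₹600,000 passes to the descendants.
The descendants' portion (₹600,000) is divided into 4 shares of ₹150,000: Willa, Eira, and Chioma each take ₹150,000; Zelie's ₹150,000 share passes to Zelie's issue.
Zelie's share (₹150,000) passes entirely to Romilly.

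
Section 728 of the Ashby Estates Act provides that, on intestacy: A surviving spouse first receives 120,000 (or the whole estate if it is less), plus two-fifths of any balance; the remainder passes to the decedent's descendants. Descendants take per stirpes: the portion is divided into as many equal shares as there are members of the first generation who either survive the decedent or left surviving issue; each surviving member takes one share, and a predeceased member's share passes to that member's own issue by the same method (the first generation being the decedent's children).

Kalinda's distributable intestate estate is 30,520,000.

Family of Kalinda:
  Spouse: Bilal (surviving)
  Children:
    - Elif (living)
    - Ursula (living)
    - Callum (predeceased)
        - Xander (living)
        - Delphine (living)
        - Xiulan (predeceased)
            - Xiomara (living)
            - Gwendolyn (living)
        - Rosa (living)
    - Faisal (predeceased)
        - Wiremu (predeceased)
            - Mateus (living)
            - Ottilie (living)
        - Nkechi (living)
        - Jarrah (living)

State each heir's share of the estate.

Bilal first takes 120,000, leaving a balance of 30,400,000. Bilal then takes two-fifths of the balance (12,160,000), for a total of 12,280,000. The remaining 18,240,000 passes to the descendants.
The descendants' portion (18,240,000) is divided into 4 shares of 4,560,000: Elif and Ursula each take 4,560,000; Callum's 4,560,000 share passes to Callum's issue; Faisal's 4,560,000 share passes to Faisal's issue.
Callum's share (4,560,000) is divided into 4 shares of 1,140,000: Xander, Delphine, and Rosa each take 1,140,000; Xiulan's 1,140,000 share passes to Xiulan's issue.
Xiulan's share (1,140,000) is divided into 2 shares of 570,000: Xiomara and Gwendolyn each take 570,000.
Faisal's share (4,560,000) is divided into 3 shares of 1,520,000: Nkechi and Jarrah each take 1,520,000; Wiremu's 1,520,000 share passes to Wiremu's issue.
Wiremu's share (1,520,000) is divided into 2 shares of 760,000: Mateus and Ottilie each take 760,000.

Bilal: 12,280,000; Elif: 4,560,000; Ursula: 4,560,000; Xander: 1,140,000; Delphine: 1,140,000; Xiomara: 570,000; Gwendolyn: 570,000; Rosa: 1,140,000; Mateus: 760,000; Ottilie: 760,000; Nkechi: 1,520,000; Jarrah: 1,520,000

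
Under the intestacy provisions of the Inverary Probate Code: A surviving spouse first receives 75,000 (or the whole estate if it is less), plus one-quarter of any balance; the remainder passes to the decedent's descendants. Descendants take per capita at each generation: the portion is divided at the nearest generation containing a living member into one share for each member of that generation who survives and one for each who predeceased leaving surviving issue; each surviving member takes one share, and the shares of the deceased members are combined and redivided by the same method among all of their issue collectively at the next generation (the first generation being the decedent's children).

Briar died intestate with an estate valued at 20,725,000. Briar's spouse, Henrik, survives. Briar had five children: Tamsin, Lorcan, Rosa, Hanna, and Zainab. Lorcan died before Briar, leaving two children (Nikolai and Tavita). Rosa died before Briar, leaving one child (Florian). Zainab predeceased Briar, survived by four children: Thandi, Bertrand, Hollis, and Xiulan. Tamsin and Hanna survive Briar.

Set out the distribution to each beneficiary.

Henrik first takes 75,000, leaving a balance of 20,650,000. Henrik then takes one-quarter of the balance (5,162,500), for a total of 5,237,500. The remaining 15,487,500 passes to the descendants.
The descendants' portion (15,487,500) is divided at the children's generation into 5 shares of 3,097,500. Tamsin and Hanna each take 3,097,500. The 3 shares of the deceased (Lorcan, Rosa, and Zainab) are combined into a pool of 9,292,500.
That pool (9,292,500) is divided at the grandchildren's generation equally among Nikolai, Tavita, Florian, Thandi, Bertrand, Hollis, and Xiulan: 1,327,500 each.

Henrik: 5,237,500; Tamsin: 3,097,500; Nikolai: 1,327,500; Tavita: 1,327,500; Florian: 1,327,500; Hanna: 3,097,500; Thandi: 1,327,500; Bertrand: 1,327,500; Hollis: 1,327,500; Xiulan: 1,327,500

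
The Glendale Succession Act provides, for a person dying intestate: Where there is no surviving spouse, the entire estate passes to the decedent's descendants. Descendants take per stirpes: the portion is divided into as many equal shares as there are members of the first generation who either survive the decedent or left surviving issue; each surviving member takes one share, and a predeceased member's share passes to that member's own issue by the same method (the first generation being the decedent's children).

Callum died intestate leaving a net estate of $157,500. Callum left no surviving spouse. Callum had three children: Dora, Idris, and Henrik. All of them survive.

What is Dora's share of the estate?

Dora receives $52,500.

The entire $157,500 passes to the descendants.
That amount ($157,500) is divided into 3 shares of $52,500: Dora, Idris, and Henrik each take $52,500.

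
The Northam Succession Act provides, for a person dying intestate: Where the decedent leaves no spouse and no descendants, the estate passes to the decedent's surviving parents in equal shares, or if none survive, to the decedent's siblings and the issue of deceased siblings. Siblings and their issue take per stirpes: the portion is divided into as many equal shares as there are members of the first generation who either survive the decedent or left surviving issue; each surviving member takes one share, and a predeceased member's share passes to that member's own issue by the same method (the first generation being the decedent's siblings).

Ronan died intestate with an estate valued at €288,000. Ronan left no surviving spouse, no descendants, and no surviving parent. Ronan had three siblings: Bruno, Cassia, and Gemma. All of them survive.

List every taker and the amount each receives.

The entire €288,000 passes to the siblings and their issue.
That amount (€288,000) is divided into 3 shares of €96,000: Bruno, Cassia, and Gemma each take €96,000.

Bruno: €96,000; Cassia: €96,000; Gemma: €96,000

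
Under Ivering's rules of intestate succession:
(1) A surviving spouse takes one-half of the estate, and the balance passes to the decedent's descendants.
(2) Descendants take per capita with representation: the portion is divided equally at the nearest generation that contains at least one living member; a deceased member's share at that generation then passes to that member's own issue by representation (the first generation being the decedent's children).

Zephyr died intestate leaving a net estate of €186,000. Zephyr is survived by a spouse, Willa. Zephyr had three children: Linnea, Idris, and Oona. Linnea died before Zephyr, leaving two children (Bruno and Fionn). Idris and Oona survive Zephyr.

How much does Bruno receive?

Bruno receives €15,500.

Willa takes one-half of €186,000 = €93,000. The remaining €93,000 passes to the descendants.
The descendants' portion (€93,000) is divided into 3 shares of €31,000: Idris and Oona each take €31,000; Linnea's €31,000 share passes to Linnea's issue.
Linnea's share (€31,000) is divided into 2 shares of €15,500: Bruno and Fionn each take €15,500.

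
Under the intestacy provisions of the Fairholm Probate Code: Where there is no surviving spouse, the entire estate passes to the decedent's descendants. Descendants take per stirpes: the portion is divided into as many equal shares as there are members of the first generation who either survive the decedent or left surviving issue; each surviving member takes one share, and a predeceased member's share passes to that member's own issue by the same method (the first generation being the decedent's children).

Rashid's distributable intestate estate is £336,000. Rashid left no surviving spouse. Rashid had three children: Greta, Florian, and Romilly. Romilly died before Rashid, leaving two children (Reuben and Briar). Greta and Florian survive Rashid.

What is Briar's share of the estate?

Briar receives £56,000.

The entire £336,000 passes to the descendants.
That amount (£336,000) is divided into 3 shares of £112,000: Greta and Florian each take £112,000; Romilly's £112,000 share passes to Romilly's issue.
Romilly's share (£112,000) is divided into 2 shares of £56,000: Reuben and Briar each take £56,000.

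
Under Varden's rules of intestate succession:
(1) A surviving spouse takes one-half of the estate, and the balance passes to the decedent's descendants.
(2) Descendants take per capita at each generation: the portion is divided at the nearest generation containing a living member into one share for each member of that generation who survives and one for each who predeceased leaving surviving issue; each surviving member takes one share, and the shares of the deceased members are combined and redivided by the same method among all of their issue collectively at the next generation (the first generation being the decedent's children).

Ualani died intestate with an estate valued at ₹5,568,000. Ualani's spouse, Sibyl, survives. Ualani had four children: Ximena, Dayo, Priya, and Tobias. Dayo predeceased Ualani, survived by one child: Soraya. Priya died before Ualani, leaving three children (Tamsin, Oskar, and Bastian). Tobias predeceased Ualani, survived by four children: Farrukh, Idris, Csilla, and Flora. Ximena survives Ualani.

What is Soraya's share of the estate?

Sibyl takes one-half of ₹5,568,000 = ₹2,784,000. The remaining ₹2,784,000 passes to the descendants.
The descendants' portion (₹2,784,000) is divided at the children's generation into 4 shares of ₹696,000. Ximena takes ₹696,000. The 3 shares of the deceased (Dayo, Priya, and Tobias) are combined into a pool of ₹2,088,000.
That pool (₹2,088,000) is divided at the grandchildren's generation equally among Soraya, Tamsin, Oskar, Bastian, Farrukh, Idris, Csilla, and Flora: ₹261,000 each.

Soraya receives ₹261,000.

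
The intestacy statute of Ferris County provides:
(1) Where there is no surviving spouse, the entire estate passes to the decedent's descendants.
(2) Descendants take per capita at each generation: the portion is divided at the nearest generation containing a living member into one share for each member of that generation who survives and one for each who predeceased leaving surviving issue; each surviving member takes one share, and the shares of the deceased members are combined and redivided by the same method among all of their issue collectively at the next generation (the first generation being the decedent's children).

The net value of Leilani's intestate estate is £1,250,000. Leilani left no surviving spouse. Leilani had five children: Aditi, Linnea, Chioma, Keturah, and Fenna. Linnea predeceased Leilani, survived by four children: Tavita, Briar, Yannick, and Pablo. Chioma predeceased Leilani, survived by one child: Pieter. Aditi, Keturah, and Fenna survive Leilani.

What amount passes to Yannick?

The entire £1,250,000 passes to the descendants.
That amount (£1,250,000) is divided at the children's generation into 5 shares of £250,000. Aditi, Keturah, and Fenna each take £250,000. The 2 shares of the deceased (Linnea and Chioma) are combined into a pool of £500,000.
That pool (£500,000) is divided at the grandchildren's generation equally among Tavita, Briar, Yannick, Pablo, and Pieter: £100,000 each.

Yannick receives £100,000.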